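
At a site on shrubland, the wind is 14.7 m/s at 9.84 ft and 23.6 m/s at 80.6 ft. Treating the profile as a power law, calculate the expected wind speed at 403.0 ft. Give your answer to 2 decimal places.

First find α: α = ln(V₂/V₁)/ln(z₂/z₁) = ln(23.6/14.7)/ln(80.6/9.84) = 0.47340/2.10304 = 0.2251
Extrapolate from 80.6 ft to 403.0 ft: V₃ = 23.6 × (403.0/80.6)^0.2251 = 23.6 × 1.4366 = 33.9040 m/s

33.90 m/s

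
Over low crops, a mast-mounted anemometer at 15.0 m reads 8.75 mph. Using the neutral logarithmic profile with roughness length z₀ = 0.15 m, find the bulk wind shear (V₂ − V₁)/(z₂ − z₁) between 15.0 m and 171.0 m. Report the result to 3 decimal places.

0.030 mph/m

Log law: V₂ = V₁ · ln(z₂/z₀)/ln(z₁/z₀) = 8.75 × 7.0388/4.6052 = 13.3740 mph
ΔV/Δz = (13.3740 − 8.75)/(171.0 − 15.0) = 4.6240/156.0000 = 0.02964 mph/m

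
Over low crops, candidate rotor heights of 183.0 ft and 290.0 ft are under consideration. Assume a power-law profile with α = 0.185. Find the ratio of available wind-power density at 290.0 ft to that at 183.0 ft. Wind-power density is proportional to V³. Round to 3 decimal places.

1.291

Speed ratio: V_B/V_A = (z_B/z_A)^α = (290.0/183.0)^0.185 = (1.5847)^0.185 = 1.08891
Power-density ratio: P_B/P_A = (V_B/V_A)³ = (1.08891)³ = 1.29113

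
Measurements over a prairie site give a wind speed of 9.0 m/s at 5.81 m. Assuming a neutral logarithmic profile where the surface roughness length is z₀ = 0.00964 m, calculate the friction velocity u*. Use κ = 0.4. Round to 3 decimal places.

u* ≈ 0.562 m/s

Log law: V(z) = (u*/κ) · ln(z/z₀) ⇒ u* = κ · V / ln(z/z₀)
u* = 0.4 × 9.0 / ln(5.81/0.00964) = 0.4 × 9.0 / 6.4014
   = 3.6000 / 6.4014 = 0.5624 m/s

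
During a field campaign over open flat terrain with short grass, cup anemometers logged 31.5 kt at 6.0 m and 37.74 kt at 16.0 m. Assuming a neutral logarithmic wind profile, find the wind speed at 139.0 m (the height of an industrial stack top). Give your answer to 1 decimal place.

51.5 kt

Log law: V ∝ ln(z/z₀). From the pair, with r = V₁/V₂ = 0.83466,
ln z₀ = (ln z₁ − r·ln z₂)/(1 − r) = (1.7918 − 0.83466×2.7726)/0.16534 = -3.1595 → z₀ = 0.04245 m
V₃ = V₁ · ln(z₃/z₀)/ln(z₁/z₀) = 31.5 × 8.0940/4.9513 = 51.4938 kt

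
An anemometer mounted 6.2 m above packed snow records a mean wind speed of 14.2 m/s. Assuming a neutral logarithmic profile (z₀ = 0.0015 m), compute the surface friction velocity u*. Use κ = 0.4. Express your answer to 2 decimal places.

u* ≈ 0.68 m/s

Log law: V(z) = (u*/κ) · ln(z/z₀) ⇒ u* = κ · V / ln(z/z₀)
u* = 0.4 × 14.2 / ln(6.2/0.0015) = 0.4 × 14.2 / 8.3268
   = 5.6800 / 8.3268 = 0.6821 m/s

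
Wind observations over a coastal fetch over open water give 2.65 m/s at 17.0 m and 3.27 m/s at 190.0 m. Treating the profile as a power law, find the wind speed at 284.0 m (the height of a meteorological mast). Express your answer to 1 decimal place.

First find α: α = ln(V₂/V₁)/ln(z₂/z₁) = ln(3.27/2.65)/ln(190.0/17.0) = 0.21023/2.41381 = 0.0871
Extrapolate from 190.0 m to 284.0 m: V₃ = 3.27 × (284.0/190.0)^0.0871 = 3.27 × 1.0356 = 3.3865 m/s

3.4 m/s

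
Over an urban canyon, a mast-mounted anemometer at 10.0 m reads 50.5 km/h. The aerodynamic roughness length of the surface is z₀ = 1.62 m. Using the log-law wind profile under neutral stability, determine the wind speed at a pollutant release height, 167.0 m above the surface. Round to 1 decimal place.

128.6 km/h

Log law: V(z) ∝ ln(z/z₀), so V₂/V₁ = ln(z₂/z₀) / ln(z₁/z₀).
ln(167.0/1.62) = 4.6356, ln(10.0/1.62) = 1.8202
V₂ = 50.5 × 4.6356/1.8202 = 50.5 × 2.5468 = 128.6130 km/h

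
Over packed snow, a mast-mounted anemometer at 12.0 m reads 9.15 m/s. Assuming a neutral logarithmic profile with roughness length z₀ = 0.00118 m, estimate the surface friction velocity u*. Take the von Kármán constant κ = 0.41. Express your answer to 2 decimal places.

u* ≈ 0.41 m/s

Log law: V(z) = (u*/κ) · ln(z/z₀) ⇒ u* = κ · V / ln(z/z₀)
u* = 0.41 × 9.15 / ln(12.0/0.00118) = 0.41 × 9.15 / 9.2271
   = 3.7515 / 9.2271 = 0.4066 m/s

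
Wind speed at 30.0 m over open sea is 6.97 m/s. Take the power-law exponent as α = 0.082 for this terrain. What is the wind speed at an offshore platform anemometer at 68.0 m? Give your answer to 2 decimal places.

7.45 m/s

Power-law profile: V₂ = V₁ · (z₂/z₁)^α
V₂ = 6.97 × (68.0/30.0)^0.082 = 6.97 × (2.2667)^0.082
    = 6.97 × 1.0694 = 7.4537 m/s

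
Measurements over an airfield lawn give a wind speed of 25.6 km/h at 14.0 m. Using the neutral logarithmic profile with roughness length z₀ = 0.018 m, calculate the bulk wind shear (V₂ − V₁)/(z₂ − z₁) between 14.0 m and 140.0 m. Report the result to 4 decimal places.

0.0703 km/h/m

Log law: V₂ = V₁ · ln(z₂/z₀)/ln(z₁/z₀) = 25.6 × 8.9590/6.6564 = 34.4555 km/h
ΔV/Δz = (34.4555 − 25.6)/(140.0 − 14.0) = 8.8555/126.0000 = 0.07028 km/h/m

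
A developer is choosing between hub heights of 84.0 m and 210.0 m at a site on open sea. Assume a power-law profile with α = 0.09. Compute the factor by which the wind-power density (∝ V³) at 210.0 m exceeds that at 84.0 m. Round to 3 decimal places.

1.281

Speed ratio: V_B/V_A = (z_B/z_A)^α = (210.0/84.0)^0.09 = (2.5000)^0.09 = 1.08596
Power-density ratio: P_B/P_A = (V_B/V_A)³ = (1.08596)³ = 1.28069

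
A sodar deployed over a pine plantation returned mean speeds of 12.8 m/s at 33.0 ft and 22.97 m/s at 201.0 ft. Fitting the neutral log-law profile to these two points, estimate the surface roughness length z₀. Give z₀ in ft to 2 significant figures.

Log law: V(z) ∝ ln(z/z₀). With r = V₁/V₂ = 12.8/22.97 = 0.55725,
r · ln(z₂/z₀) = ln(z₁/z₀) ⇒ ln z₀ = (ln z₁ − r·ln z₂)/(1 − r)
ln z₀ = (3.49651 − 0.55725×5.30330) / 0.44275 = 1.2225
z₀ = exp(1.2225) = 3.396 ft

z₀ ≈ 3.4 ft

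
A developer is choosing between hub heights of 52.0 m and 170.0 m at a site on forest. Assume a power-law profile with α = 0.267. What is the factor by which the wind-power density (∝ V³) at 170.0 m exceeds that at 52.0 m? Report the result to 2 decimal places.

Speed ratio: V_B/V_A = (z_B/z_A)^α = (170.0/52.0)^0.267 = (3.2692)^0.267 = 1.37201
Power-density ratio: P_B/P_A = (V_B/V_A)³ = (1.37201)³ = 2.58268

2.58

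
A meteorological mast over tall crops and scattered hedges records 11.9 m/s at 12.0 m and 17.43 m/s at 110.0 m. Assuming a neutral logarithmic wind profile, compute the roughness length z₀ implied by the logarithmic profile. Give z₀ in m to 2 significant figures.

Log law: V(z) ∝ ln(z/z₀). With r = V₁/V₂ = 11.9/17.43 = 0.68273,
r · ln(z₂/z₀) = ln(z₁/z₀) ⇒ ln z₀ = (ln z₁ − r·ln z₂)/(1 − r)
ln z₀ = (2.48491 − 0.68273×4.70048) / 0.31727 = -2.2828
z₀ = exp(-2.2828) = 0.1020 m

z₀ ≈ 0.10 m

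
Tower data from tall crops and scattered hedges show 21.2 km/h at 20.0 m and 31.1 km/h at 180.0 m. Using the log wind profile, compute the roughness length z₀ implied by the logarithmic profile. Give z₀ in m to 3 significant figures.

z₀ ≈ 0.181 m

Log law: V(z) ∝ ln(z/z₀). With r = V₁/V₂ = 21.2/31.1 = 0.68167,
r · ln(z₂/z₀) = ln(z₁/z₀) ⇒ ln z₀ = (ln z₁ − r·ln z₂)/(1 − r)
ln z₀ = (2.99573 − 0.68167×5.19296) / 0.31833 = -1.7094
z₀ = exp(-1.7094) = 0.1810 m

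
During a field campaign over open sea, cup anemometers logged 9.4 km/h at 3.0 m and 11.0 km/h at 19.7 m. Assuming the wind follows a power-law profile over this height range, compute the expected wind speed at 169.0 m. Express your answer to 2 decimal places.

13.16 km/h

First find α: α = ln(V₂/V₁)/ln(z₂/z₁) = ln(11.0/9.4)/ln(19.7/3.0) = 0.15719/1.88201 = 0.0835
Extrapolate from 19.7 m to 169.0 m: V₃ = 11.0 × (169.0/19.7)^0.0835 = 11.0 × 1.1966 = 13.1629 km/h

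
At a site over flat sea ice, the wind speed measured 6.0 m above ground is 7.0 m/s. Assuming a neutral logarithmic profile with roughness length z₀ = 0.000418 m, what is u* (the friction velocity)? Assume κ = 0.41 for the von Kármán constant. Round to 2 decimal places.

u* ≈ 0.30 m/s

Log law: V(z) = (u*/κ) · ln(z/z₀) ⇒ u* = κ · V / ln(z/z₀)
u* = 0.41 × 7.0 / ln(6.0/0.000418) = 0.41 × 7.0 / 9.5718
   = 2.8700 / 9.5718 = 0.2998 m/s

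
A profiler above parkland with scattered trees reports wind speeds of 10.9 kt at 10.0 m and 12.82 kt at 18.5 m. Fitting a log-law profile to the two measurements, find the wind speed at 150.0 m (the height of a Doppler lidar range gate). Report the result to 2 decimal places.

Log law: V ∝ ln(z/z₀). From the pair, with r = V₁/V₂ = 0.85023,
ln z₀ = (ln z₁ − r·ln z₂)/(1 − r) = (2.3026 − 0.85023×2.9178)/0.14977 = -1.1899 → z₀ = 0.3043 m
V₃ = V₁ · ln(z₃/z₀)/ln(z₁/z₀) = 10.9 × 6.2005/3.4925 = 19.3518 kt

19.35 kt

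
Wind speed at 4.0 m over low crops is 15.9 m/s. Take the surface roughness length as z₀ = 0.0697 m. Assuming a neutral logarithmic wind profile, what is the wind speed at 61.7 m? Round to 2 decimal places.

Log law: V(z) ∝ ln(z/z₀), so V₂/V₁ = ln(z₂/z₀) / ln(z₁/z₀).
ln(61.7/0.0697) = 6.7858, ln(4.0/0.0697) = 4.0498
V₂ = 15.9 × 6.7858/4.0498 = 15.9 × 1.6756 = 26.6417 m/s

26.64 m/s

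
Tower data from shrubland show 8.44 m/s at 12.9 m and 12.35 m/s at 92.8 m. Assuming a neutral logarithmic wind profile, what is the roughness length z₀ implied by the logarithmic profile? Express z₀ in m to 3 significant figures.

Log law: V(z) ∝ ln(z/z₀). With r = V₁/V₂ = 8.44/12.35 = 0.68340,
r · ln(z₂/z₀) = ln(z₁/z₀) ⇒ ln z₀ = (ln z₁ − r·ln z₂)/(1 − r)
ln z₀ = (2.55723 − 0.68340×4.53045) / 0.31660 = -1.7021
z₀ = exp(-1.7021) = 0.1823 m

z₀ ≈ 0.182 m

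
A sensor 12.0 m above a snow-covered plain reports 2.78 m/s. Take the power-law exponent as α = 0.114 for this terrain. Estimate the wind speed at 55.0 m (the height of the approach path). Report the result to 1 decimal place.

3.3 m/s

Power-law profile: V₂ = V₁ · (z₂/z₁)^α
V₂ = 2.78 × (55.0/12.0)^0.114 = 2.78 × (4.5833)^0.114
    = 2.78 × 1.1895 = 3.3069 m/s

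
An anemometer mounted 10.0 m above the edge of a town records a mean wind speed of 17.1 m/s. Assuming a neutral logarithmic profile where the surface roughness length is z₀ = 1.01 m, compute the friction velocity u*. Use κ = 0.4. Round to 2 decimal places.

Log law: V(z) = (u*/κ) · ln(z/z₀) ⇒ u* = κ · V / ln(z/z₀)
u* = 0.4 × 17.1 / ln(10.0/1.01) = 0.4 × 17.1 / 2.2926
   = 6.8400 / 2.2926 = 2.9835 m/s

u* ≈ 2.98 m/s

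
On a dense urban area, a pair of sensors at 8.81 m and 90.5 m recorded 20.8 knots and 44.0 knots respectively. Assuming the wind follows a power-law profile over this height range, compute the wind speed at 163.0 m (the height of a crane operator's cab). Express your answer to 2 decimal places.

53.17 knots

First find α: α = ln(V₂/V₁)/ln(z₂/z₁) = ln(44.0/20.8)/ln(90.5/8.81) = 0.74924/2.32946 = 0.3216
Extrapolate from 90.5 m to 163.0 m: V₃ = 44.0 × (163.0/90.5)^0.3216 = 44.0 × 1.2083 = 53.1671 knots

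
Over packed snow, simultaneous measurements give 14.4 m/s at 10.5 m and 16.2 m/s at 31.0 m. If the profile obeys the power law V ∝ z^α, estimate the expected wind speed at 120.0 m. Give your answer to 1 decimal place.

First find α: α = ln(V₂/V₁)/ln(z₂/z₁) = ln(16.2/14.4)/ln(31.0/10.5) = 0.11778/1.08261 = 0.1088
Extrapolate from 31.0 m to 120.0 m: V₃ = 16.2 × (120.0/31.0)^0.1088 = 16.2 × 1.1586 = 18.7701 m/s

18.8 m/s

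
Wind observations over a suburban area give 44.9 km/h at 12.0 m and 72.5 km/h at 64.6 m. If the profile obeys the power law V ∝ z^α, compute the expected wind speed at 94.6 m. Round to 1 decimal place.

80.8 km/h

First find α: α = ln(V₂/V₁)/ln(z₂/z₁) = ln(72.5/44.9)/ln(64.6/12.0) = 0.47915/1.68331 = 0.2846
Extrapolate from 64.6 m to 94.6 m: V₃ = 72.5 × (94.6/64.6)^0.2846 = 72.5 × 1.1147 = 80.8151 km/h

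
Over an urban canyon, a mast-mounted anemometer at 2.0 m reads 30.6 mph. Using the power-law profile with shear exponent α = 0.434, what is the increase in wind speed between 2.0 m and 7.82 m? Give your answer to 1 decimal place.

24.7 mph

Power law: V₂ = V₁ · (z₂/z₁)^α = 30.6 × (3.9100)^0.434 = 55.3001 mph
ΔV = 55.3001 − 30.6 = 24.7001 mph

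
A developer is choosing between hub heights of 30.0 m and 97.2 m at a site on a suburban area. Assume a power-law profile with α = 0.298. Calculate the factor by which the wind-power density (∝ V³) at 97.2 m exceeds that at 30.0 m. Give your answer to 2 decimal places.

2.86

Speed ratio: V_B/V_A = (z_B/z_A)^α = (97.2/30.0)^0.298 = (3.2400)^0.298 = 1.41952
Power-density ratio: P_B/P_A = (V_B/V_A)³ = (1.41952)³ = 2.86040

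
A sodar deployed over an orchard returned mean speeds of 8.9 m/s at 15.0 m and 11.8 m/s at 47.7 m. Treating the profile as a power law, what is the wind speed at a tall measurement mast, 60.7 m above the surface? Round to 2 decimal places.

First find α: α = ln(V₂/V₁)/ln(z₂/z₁) = ln(11.8/8.9)/ln(47.7/15.0) = 0.28205/1.15688 = 0.2438
Extrapolate from 47.7 m to 60.7 m: V₃ = 11.8 × (60.7/47.7)^0.2438 = 11.8 × 1.0605 = 12.5141 m/s

12.51 m/s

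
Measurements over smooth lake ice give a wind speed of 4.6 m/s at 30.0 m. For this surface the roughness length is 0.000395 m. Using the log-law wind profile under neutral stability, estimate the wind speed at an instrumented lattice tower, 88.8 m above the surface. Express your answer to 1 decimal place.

Log law: V(z) ∝ ln(z/z₀), so V₂/V₁ = ln(z₂/z₀) / ln(z₁/z₀).
ln(88.8/0.000395) = 12.3230, ln(30.0/0.000395) = 11.2378
V₂ = 4.6 × 12.3230/11.2378 = 4.6 × 1.0966 = 5.0442 m/s

5.0 m/s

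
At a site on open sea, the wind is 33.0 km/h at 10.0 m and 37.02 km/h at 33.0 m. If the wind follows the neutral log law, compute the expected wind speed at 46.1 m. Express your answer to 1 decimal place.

Log law: V ∝ ln(z/z₀). From the pair, with r = V₁/V₂ = 0.89141,
ln z₀ = (ln z₁ − r·ln z₂)/(1 − r) = (2.3026 − 0.89141×3.4965)/0.10859 = -7.4983 → z₀ = 0.0005540 m
V₃ = V₁ · ln(z₃/z₀)/ln(z₁/z₀) = 33.0 × 11.3291/9.8009 = 38.1456 km/h

38.1 km/h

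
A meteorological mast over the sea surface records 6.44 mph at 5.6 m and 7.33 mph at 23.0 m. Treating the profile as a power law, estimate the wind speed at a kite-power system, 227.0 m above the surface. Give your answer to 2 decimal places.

9.04 mph

First find α: α = ln(V₂/V₁)/ln(z₂/z₁) = ln(7.33/6.44)/ln(23.0/5.6) = 0.12945/1.41273 = 0.0916
Extrapolate from 23.0 m to 227.0 m: V₃ = 7.33 × (227.0/23.0)^0.0916 = 7.33 × 1.2334 = 9.0409 mph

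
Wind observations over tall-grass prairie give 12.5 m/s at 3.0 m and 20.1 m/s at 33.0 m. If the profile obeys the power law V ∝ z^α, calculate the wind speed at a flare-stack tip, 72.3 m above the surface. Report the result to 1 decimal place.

23.5 m/s

First find α: α = ln(V₂/V₁)/ln(z₂/z₁) = ln(20.1/12.5)/ln(33.0/3.0) = 0.47499/2.39790 = 0.1981
Extrapolate from 33.0 m to 72.3 m: V₃ = 20.1 × (72.3/33.0)^0.1981 = 20.1 × 1.1681 = 23.4784 m/s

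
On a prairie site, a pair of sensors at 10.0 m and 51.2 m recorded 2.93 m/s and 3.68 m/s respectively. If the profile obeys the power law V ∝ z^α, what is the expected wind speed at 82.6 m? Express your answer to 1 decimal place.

3.9 m/s

First find α: α = ln(V₂/V₁)/ln(z₂/z₁) = ln(3.68/2.93)/ln(51.2/10.0) = 0.22791/1.63315 = 0.1396
Extrapolate from 51.2 m to 82.6 m: V₃ = 3.68 × (82.6/51.2)^0.1396 = 3.68 × 1.0690 = 3.9340 m/s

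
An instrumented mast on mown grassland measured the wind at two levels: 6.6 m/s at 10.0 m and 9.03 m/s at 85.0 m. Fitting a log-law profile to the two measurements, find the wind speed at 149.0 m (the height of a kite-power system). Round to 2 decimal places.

9.67 m/s

Log law: V ∝ ln(z/z₀). From the pair, with r = V₁/V₂ = 0.73090,
ln z₀ = (ln z₁ − r·ln z₂)/(1 − r) = (2.3026 − 0.73090×4.4427)/0.26910 = -3.5099 → z₀ = 0.02990 m
V₃ = V₁ · ln(z₃/z₀)/ln(z₁/z₀) = 6.6 × 8.5139/5.8125 = 9.6673 m/s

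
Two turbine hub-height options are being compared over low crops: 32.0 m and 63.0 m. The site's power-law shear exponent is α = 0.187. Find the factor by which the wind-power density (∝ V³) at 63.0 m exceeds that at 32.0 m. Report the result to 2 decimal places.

Speed ratio: V_B/V_A = (z_B/z_A)^α = (63.0/32.0)^0.187 = (1.9688)^0.187 = 1.13505
Power-density ratio: P_B/P_A = (V_B/V_A)³ = (1.13505)³ = 1.46231

1.46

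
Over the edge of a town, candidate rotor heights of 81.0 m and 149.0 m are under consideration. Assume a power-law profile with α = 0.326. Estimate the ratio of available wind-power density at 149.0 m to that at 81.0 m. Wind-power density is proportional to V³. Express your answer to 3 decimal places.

1.815

Speed ratio: V_B/V_A = (z_B/z_A)^α = (149.0/81.0)^0.326 = (1.8395)^0.326 = 1.21981
Power-density ratio: P_B/P_A = (V_B/V_A)³ = (1.21981)³ = 1.81500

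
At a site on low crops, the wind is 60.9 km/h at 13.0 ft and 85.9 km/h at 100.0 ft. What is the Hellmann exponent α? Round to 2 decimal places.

α ≈ 0.17

Power law: V₂/V₁ = (z₂/z₁)^α ⇒ α = ln(V₂/V₁) / ln(z₂/z₁)
α = ln(85.9/60.9) / ln(100.0/13.0) = ln(1.4105) / ln(7.6923)
  = 0.34395 / 2.04022 = 0.16859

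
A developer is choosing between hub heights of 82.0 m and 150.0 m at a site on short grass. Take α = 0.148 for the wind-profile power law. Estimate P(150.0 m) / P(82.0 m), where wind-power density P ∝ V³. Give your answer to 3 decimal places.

1.308

Speed ratio: V_B/V_A = (z_B/z_A)^α = (150.0/82.0)^0.148 = (1.8293)^0.148 = 1.09350
Power-density ratio: P_B/P_A = (V_B/V_A)³ = (1.09350)³ = 1.30753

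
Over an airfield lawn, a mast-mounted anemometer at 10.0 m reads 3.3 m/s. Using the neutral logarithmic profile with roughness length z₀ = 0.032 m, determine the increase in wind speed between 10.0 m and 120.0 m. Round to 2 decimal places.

1.43 m/s

Log law: V₂ = V₁ · ln(z₂/z₀)/ln(z₁/z₀) = 3.3 × 8.2295/5.7446 = 4.7275 m/s
ΔV = 4.7275 − 3.3 = 1.4275 m/s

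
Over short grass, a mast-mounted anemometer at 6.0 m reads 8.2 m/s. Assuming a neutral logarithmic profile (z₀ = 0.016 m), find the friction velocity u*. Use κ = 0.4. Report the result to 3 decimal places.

Log law: V(z) = (u*/κ) · ln(z/z₀) ⇒ u* = κ · V / ln(z/z₀)
u* = 0.4 × 8.2 / ln(6.0/0.016) = 0.4 × 8.2 / 5.9269
   = 3.2800 / 5.9269 = 0.5534 m/s

u* ≈ 0.553 m/s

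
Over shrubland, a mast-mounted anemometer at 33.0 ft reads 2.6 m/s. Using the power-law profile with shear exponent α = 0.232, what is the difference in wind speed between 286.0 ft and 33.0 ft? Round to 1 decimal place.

Power law: V₂ = V₁ · (z₂/z₁)^α = 2.6 × (8.6667)^0.232 = 4.2910 m/s
ΔV = 4.2910 − 2.6 = 1.6910 m/s

1.7 m/s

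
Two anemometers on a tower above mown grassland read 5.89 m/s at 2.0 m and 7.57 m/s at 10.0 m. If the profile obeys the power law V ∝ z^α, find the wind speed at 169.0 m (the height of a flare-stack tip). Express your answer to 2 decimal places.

First find α: α = ln(V₂/V₁)/ln(z₂/z₁) = ln(7.57/5.89)/ln(10.0/2.0) = 0.25094/1.60944 = 0.1559
Extrapolate from 10.0 m to 169.0 m: V₃ = 7.57 × (169.0/10.0)^0.1559 = 7.57 × 1.5540 = 11.7637 m/s

11.76 m/s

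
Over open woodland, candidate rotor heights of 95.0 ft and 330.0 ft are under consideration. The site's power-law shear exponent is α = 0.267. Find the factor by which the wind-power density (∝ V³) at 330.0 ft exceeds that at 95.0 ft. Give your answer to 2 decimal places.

2.71

Speed ratio: V_B/V_A = (z_B/z_A)^α = (330.0/95.0)^0.267 = (3.4737)^0.267 = 1.39441
Power-density ratio: P_B/P_A = (V_B/V_A)³ = (1.39441)³ = 2.71127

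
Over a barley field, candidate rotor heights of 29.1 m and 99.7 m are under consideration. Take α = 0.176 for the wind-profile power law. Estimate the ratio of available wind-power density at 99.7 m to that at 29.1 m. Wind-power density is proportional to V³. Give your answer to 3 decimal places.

1.916

Speed ratio: V_B/V_A = (z_B/z_A)^α = (99.7/29.1)^0.176 = (3.4261)^0.176 = 1.24201
Power-density ratio: P_B/P_A = (V_B/V_A)³ = (1.24201)³ = 1.91591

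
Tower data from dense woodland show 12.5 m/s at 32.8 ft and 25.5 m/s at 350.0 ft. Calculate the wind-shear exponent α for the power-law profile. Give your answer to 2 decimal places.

Power law: V₂/V₁ = (z₂/z₁)^α ⇒ α = ln(V₂/V₁) / ln(z₂/z₁)
α = ln(25.5/12.5) / ln(350.0/32.8) = ln(2.0400) / ln(10.6707)
  = 0.71295 / 2.36750 = 0.30114

α ≈ 0.30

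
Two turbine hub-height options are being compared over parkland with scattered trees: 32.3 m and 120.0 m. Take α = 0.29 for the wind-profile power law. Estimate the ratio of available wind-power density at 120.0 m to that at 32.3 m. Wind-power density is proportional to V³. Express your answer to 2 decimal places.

Speed ratio: V_B/V_A = (z_B/z_A)^α = (120.0/32.3)^0.29 = (3.7152)^0.29 = 1.46317
Power-density ratio: P_B/P_A = (V_B/V_A)³ = (1.46317)³ = 3.13243

3.13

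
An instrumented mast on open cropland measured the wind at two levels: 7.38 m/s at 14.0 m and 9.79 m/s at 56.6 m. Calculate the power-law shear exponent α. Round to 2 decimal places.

α ≈ 0.20

Power law: V₂/V₁ = (z₂/z₁)^α ⇒ α = ln(V₂/V₁) / ln(z₂/z₁)
α = ln(9.79/7.38) / ln(56.6/14.0) = ln(1.3266) / ln(4.0429)
  = 0.28259 / 1.39695 = 0.20229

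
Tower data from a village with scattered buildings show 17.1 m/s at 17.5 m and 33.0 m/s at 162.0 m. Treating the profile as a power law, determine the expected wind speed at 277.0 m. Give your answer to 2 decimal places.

38.67 m/s

First find α: α = ln(V₂/V₁)/ln(z₂/z₁) = ln(33.0/17.1)/ln(162.0/17.5) = 0.65743/2.22540 = 0.2954
Extrapolate from 162.0 m to 277.0 m: V₃ = 33.0 × (277.0/162.0)^0.2954 = 33.0 × 1.1717 = 38.6667 m/s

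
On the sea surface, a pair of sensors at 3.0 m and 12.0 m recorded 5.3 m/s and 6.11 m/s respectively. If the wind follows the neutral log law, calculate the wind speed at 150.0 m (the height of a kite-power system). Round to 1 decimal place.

Log law: V ∝ ln(z/z₀). From the pair, with r = V₁/V₂ = 0.86743,
ln z₀ = (ln z₁ − r·ln z₂)/(1 − r) = (1.0986 − 0.86743×2.4849)/0.13257 = -7.9722 → z₀ = 0.0003449 m
V₃ = V₁ · ln(z₃/z₀)/ln(z₁/z₀) = 5.3 × 12.9828/9.0708 = 7.5858 m/s

7.6 m/s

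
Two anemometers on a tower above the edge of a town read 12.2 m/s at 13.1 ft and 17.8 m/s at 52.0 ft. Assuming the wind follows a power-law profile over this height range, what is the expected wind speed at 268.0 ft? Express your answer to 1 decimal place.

27.9 m/s

First find α: α = ln(V₂/V₁)/ln(z₂/z₁) = ln(17.8/12.2)/ln(52.0/13.1) = 0.37776/1.37863 = 0.2740
Extrapolate from 52.0 ft to 268.0 ft: V₃ = 17.8 × (268.0/52.0)^0.2740 = 17.8 × 1.5672 = 27.8967 m/s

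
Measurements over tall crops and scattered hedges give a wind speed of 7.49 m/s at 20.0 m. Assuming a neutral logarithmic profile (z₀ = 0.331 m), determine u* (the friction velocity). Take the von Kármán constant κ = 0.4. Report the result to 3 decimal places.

u* ≈ 0.730 m/s

Log law: V(z) = (u*/κ) · ln(z/z₀) ⇒ u* = κ · V / ln(z/z₀)
u* = 0.4 × 7.49 / ln(20.0/0.331) = 0.4 × 7.49 / 4.1014
   = 2.9960 / 4.1014 = 0.7305 m/s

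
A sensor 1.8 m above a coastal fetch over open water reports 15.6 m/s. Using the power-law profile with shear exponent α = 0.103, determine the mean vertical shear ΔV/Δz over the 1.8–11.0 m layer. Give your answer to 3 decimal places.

Power law: V₂ = V₁ · (z₂/z₁)^α = 15.6 × (6.1111)^0.103 = 18.7973 m/s
ΔV/Δz = (18.7973 − 15.6)/(11.0 − 1.8) = 3.1973/9.2000 = 0.34753 m/s/m

0.348 m/s/m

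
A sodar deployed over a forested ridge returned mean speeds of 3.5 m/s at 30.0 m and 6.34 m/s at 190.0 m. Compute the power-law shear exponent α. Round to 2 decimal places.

Power law: V₂/V₁ = (z₂/z₁)^α ⇒ α = ln(V₂/V₁) / ln(z₂/z₁)
α = ln(6.34/3.5) / ln(190.0/30.0) = ln(1.8114) / ln(6.3333)
  = 0.59412 / 1.84583 = 0.32187

α ≈ 0.32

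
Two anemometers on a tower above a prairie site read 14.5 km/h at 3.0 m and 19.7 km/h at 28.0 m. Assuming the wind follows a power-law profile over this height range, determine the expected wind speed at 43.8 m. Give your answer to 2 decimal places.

First find α: α = ln(V₂/V₁)/ln(z₂/z₁) = ln(19.7/14.5)/ln(28.0/3.0) = 0.30647/2.23359 = 0.1372
Extrapolate from 28.0 m to 43.8 m: V₃ = 19.7 × (43.8/28.0)^0.1372 = 19.7 × 1.0633 = 20.9473 km/h

20.95 km/h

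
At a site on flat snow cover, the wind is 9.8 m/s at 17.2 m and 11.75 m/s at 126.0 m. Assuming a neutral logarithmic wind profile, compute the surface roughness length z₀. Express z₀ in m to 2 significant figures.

Log law: V(z) ∝ ln(z/z₀). With r = V₁/V₂ = 9.8/11.75 = 0.83404,
r · ln(z₂/z₀) = ln(z₁/z₀) ⇒ ln z₀ = (ln z₁ − r·ln z₂)/(1 − r)
ln z₀ = (2.84491 − 0.83404×4.83628) / 0.16596 = -7.1630
z₀ = exp(-7.1630) = 0.0007747 m

z₀ ≈ 0.00077 m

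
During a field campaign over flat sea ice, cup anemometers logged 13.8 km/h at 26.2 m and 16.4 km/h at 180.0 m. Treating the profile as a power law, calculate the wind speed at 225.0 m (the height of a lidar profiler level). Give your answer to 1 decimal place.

First find α: α = ln(V₂/V₁)/ln(z₂/z₁) = ln(16.4/13.8)/ln(180.0/26.2) = 0.17261/1.92720 = 0.0896
Extrapolate from 180.0 m to 225.0 m: V₃ = 16.4 × (225.0/180.0)^0.0896 = 16.4 × 1.0202 = 16.7311 km/h

16.7 km/h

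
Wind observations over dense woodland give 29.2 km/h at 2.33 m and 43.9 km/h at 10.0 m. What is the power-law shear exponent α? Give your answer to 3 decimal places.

α ≈ 0.280

Power law: V₂/V₁ = (z₂/z₁)^α ⇒ α = ln(V₂/V₁) / ln(z₂/z₁)
α = ln(43.9/29.2) / ln(10.0/2.33) = ln(1.5034) / ln(4.2918)
  = 0.40775 / 1.45672 = 0.27991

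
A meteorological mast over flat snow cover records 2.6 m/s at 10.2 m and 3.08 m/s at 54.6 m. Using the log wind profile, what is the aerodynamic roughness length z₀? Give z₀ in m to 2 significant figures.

Log law: V(z) ∝ ln(z/z₀). With r = V₁/V₂ = 2.6/3.08 = 0.84416,
r · ln(z₂/z₀) = ln(z₁/z₀) ⇒ ln z₀ = (ln z₁ − r·ln z₂)/(1 − r)
ln z₀ = (2.32239 − 0.84416×4.00003) / 0.15584 = -6.7649
z₀ = exp(-6.7649) = 0.001154 m

z₀ ≈ 0.0012 m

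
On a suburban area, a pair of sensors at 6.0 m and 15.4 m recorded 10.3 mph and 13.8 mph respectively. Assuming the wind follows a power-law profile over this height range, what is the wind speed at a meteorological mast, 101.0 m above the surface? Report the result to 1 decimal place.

First find α: α = ln(V₂/V₁)/ln(z₂/z₁) = ln(13.8/10.3)/ln(15.4/6.0) = 0.29252/0.94261 = 0.3103
Extrapolate from 15.4 m to 101.0 m: V₃ = 13.8 × (101.0/15.4)^0.3103 = 13.8 × 1.7926 = 24.7378 mph

24.7 mph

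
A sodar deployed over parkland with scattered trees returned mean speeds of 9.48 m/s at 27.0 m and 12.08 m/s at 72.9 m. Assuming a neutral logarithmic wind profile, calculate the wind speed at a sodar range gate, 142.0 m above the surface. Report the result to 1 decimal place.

13.8 m/s

Log law: V ∝ ln(z/z₀). From the pair, with r = V₁/V₂ = 0.78477,
ln z₀ = (ln z₁ − r·ln z₂)/(1 − r) = (3.2958 − 0.78477×4.2891)/0.21523 = -0.3257 → z₀ = 0.7220 m
V₃ = V₁ · ln(z₃/z₀)/ln(z₁/z₀) = 9.48 × 5.2815/3.6215 = 13.8253 m/s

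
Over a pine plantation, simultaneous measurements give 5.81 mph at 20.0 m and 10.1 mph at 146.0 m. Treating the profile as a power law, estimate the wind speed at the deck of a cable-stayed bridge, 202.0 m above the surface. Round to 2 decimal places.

First find α: α = ln(V₂/V₁)/ln(z₂/z₁) = ln(10.1/5.81)/ln(146.0/20.0) = 0.55295/1.98787 = 0.2782
Extrapolate from 146.0 m to 202.0 m: V₃ = 10.1 × (202.0/146.0)^0.2782 = 10.1 × 1.0945 = 11.0546 mph

11.05 mph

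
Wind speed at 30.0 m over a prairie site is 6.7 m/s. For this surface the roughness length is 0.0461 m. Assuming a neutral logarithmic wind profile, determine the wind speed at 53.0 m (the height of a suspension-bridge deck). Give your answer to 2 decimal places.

Log law: V(z) ∝ ln(z/z₀), so V₂/V₁ = ln(z₂/z₀) / ln(z₁/z₀).
ln(53.0/0.0461) = 7.0472, ln(30.0/0.0461) = 6.4781
V₂ = 6.7 × 7.0472/6.4781 = 6.7 × 1.0878 = 7.2886 m/s

7.29 m/s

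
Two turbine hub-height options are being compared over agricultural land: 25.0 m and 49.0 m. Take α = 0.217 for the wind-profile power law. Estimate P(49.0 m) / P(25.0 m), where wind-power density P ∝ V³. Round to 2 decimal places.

1.55

Speed ratio: V_B/V_A = (z_B/z_A)^α = (49.0/25.0)^0.217 = (1.9600)^0.217 = 1.15723
Power-density ratio: P_B/P_A = (V_B/V_A)³ = (1.15723)³ = 1.54974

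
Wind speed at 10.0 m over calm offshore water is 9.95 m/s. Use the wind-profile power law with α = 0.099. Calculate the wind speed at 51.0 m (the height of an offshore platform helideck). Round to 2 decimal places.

11.69 m/s

Power-law profile: V₂ = V₁ · (z₂/z₁)^α
V₂ = 9.95 × (51.0/10.0)^0.099 = 9.95 × (5.1000)^0.099
    = 9.95 × 1.1750 = 11.6916 m/s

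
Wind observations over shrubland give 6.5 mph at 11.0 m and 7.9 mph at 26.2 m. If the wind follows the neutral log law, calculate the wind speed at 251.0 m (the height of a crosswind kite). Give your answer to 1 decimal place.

11.5 mph

Log law: V ∝ ln(z/z₀). From the pair, with r = V₁/V₂ = 0.82278,
ln z₀ = (ln z₁ − r·ln z₂)/(1 − r) = (2.3979 − 0.82278×3.2658)/0.17722 = -1.6315 → z₀ = 0.1956 m
V₃ = V₁ · ln(z₃/z₀)/ln(z₁/z₀) = 6.5 × 7.1569/4.0294 = 11.5452 mph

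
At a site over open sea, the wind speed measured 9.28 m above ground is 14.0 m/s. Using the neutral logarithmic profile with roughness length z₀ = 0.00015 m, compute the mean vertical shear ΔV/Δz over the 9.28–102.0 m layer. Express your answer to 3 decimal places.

Log law: V₂ = V₁ · ln(z₂/z₀)/ln(z₁/z₀) = 14.0 × 13.4298/11.0327 = 17.0418 m/s
ΔV/Δz = (17.0418 − 14.0)/(102.0 − 9.28) = 3.0418/92.7200 = 0.03281 m/s/m

0.033 m/s/m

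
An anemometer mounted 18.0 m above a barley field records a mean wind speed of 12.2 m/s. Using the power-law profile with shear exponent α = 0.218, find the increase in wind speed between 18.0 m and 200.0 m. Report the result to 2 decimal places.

8.42 m/s

Power law: V₂ = V₁ · (z₂/z₁)^α = 12.2 × (11.1111)^0.218 = 20.6222 m/s
ΔV = 20.6222 − 12.2 = 8.4222 m/s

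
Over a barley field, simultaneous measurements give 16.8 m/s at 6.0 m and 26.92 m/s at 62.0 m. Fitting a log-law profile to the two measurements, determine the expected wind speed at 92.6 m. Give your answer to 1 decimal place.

Log law: V ∝ ln(z/z₀). From the pair, with r = V₁/V₂ = 0.62407,
ln z₀ = (ln z₁ − r·ln z₂)/(1 − r) = (1.7918 − 0.62407×4.1271)/0.37593 = -2.0851 → z₀ = 0.1243 m
V₃ = V₁ · ln(z₃/z₀)/ln(z₁/z₀) = 16.8 × 6.6134/3.8769 = 28.6583 m/s

28.7 m/s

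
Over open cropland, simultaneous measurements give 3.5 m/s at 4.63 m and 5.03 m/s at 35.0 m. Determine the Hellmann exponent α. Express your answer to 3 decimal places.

α ≈ 0.179

Power law: V₂/V₁ = (z₂/z₁)^α ⇒ α = ln(V₂/V₁) / ln(z₂/z₁)
α = ln(5.03/3.5) / ln(35.0/4.63) = ln(1.4371) / ln(7.5594)
  = 0.36266 / 2.02279 = 0.17929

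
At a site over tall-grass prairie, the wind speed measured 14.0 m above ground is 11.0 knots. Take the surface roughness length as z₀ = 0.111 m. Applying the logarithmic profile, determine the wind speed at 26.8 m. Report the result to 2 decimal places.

12.48 knots

Log law: V(z) ∝ ln(z/z₀), so V₂/V₁ = ln(z₂/z₀) / ln(z₁/z₀).
ln(26.8/0.111) = 5.4866, ln(14.0/0.111) = 4.8373
V₂ = 11.0 × 5.4866/4.8373 = 11.0 × 1.1342 = 12.4766 knots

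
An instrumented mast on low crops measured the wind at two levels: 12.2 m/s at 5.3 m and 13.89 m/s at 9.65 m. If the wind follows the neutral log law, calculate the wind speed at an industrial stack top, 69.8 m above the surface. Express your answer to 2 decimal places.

Log law: V ∝ ln(z/z₀). From the pair, with r = V₁/V₂ = 0.87833,
ln z₀ = (ln z₁ − r·ln z₂)/(1 − r) = (1.6677 − 0.87833×2.2670)/0.12167 = -2.6582 → z₀ = 0.07007 m
V₃ = V₁ · ln(z₃/z₀)/ln(z₁/z₀) = 12.2 × 6.9039/4.3260 = 19.4702 m/s

19.47 m/s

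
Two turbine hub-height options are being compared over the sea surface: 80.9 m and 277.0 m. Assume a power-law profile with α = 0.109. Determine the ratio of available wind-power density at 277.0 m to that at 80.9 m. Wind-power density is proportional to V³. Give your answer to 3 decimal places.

Speed ratio: V_B/V_A = (z_B/z_A)^α = (277.0/80.9)^0.109 = (3.4240)^0.109 = 1.14357
Power-density ratio: P_B/P_A = (V_B/V_A)³ = (1.14357)³ = 1.49552

1.496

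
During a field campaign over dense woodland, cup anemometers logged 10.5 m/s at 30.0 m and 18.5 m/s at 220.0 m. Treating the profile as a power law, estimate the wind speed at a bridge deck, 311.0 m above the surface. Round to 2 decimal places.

First find α: α = ln(V₂/V₁)/ln(z₂/z₁) = ln(18.5/10.5)/ln(220.0/30.0) = 0.56640/1.99243 = 0.2843
Extrapolate from 220.0 m to 311.0 m: V₃ = 18.5 × (311.0/220.0)^0.2843 = 18.5 × 1.1034 = 20.4131 m/s

20.41 m/s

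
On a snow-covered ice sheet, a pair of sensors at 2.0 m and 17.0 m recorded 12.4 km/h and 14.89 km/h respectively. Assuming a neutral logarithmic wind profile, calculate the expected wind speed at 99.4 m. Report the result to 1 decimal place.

Log law: V ∝ ln(z/z₀). From the pair, with r = V₁/V₂ = 0.83277,
ln z₀ = (ln z₁ − r·ln z₂)/(1 − r) = (0.6931 − 0.83277×2.8332)/0.16723 = -9.9642 → z₀ = 0.00004705 m
V₃ = V₁ · ln(z₃/z₀)/ln(z₁/z₀) = 12.4 × 14.5634/10.6574 = 16.9447 km/h

16.9 km/h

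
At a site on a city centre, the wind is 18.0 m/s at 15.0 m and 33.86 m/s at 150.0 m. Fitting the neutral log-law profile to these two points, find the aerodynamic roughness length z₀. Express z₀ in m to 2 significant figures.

Log law: V(z) ∝ ln(z/z₀). With r = V₁/V₂ = 18.0/33.86 = 0.53160,
r · ln(z₂/z₀) = ln(z₁/z₀) ⇒ ln z₀ = (ln z₁ − r·ln z₂)/(1 − r)
ln z₀ = (2.70805 − 0.53160×5.01064) / 0.46840 = 0.0948
z₀ = exp(0.0948) = 1.099 m

z₀ ≈ 1.1 m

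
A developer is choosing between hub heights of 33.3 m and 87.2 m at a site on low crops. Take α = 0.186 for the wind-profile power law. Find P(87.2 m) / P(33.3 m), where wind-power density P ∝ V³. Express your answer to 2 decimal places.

Speed ratio: V_B/V_A = (z_B/z_A)^α = (87.2/33.3)^0.186 = (2.6186)^0.186 = 1.19608
Power-density ratio: P_B/P_A = (V_B/V_A)³ = (1.19608)³ = 1.71114

1.71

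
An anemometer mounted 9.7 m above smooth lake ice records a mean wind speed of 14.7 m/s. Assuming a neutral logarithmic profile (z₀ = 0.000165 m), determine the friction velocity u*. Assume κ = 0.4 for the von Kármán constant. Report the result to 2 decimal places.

Log law: V(z) = (u*/κ) · ln(z/z₀) ⇒ u* = κ · V / ln(z/z₀)
u* = 0.4 × 14.7 / ln(9.7/0.000165) = 0.4 × 14.7 / 10.9817
   = 5.8800 / 10.9817 = 0.5354 m/s

u* ≈ 0.54 m/s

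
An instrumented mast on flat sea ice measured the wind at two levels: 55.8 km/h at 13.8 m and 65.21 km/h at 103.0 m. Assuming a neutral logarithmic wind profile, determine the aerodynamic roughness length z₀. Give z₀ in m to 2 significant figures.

z₀ ≈ 0.000092 m

Log law: V(z) ∝ ln(z/z₀). With r = V₁/V₂ = 55.8/65.21 = 0.85570,
r · ln(z₂/z₀) = ln(z₁/z₀) ⇒ ln z₀ = (ln z₁ − r·ln z₂)/(1 − r)
ln z₀ = (2.62467 − 0.85570×4.63473) / 0.14430 = -9.2947
z₀ = exp(-9.2947) = 0.00009191 m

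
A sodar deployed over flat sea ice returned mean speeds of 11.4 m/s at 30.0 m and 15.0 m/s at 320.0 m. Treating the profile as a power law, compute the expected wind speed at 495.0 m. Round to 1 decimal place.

15.8 m/s

First find α: α = ln(V₂/V₁)/ln(z₂/z₁) = ln(15.0/11.4)/ln(320.0/30.0) = 0.27444/2.36712 = 0.1159
Extrapolate from 320.0 m to 495.0 m: V₃ = 15.0 × (495.0/320.0)^0.1159 = 15.0 × 1.0519 = 15.7782 m/s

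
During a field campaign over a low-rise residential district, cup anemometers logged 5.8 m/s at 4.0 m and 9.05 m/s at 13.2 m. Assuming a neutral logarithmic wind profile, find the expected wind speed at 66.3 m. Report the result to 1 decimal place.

13.4 m/s

Log law: V ∝ ln(z/z₀). From the pair, with r = V₁/V₂ = 0.64088,
ln z₀ = (ln z₁ − r·ln z₂)/(1 − r) = (1.3863 − 0.64088×2.5802)/0.35912 = -0.7444 → z₀ = 0.4750 m
V₃ = V₁ · ln(z₃/z₀)/ln(z₁/z₀) = 5.8 × 4.9386/2.1307 = 13.4434 m/s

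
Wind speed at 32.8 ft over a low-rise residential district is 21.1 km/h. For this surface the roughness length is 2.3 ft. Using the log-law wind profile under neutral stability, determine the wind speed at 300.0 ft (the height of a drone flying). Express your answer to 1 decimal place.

38.7 km/h

Log law: V(z) ∝ ln(z/z₀), so V₂/V₁ = ln(z₂/z₀) / ln(z₁/z₀).
ln(300.0/2.3) = 4.8709, ln(32.8/2.3) = 2.6575
V₂ = 21.1 × 4.8709/2.6575 = 21.1 × 1.8329 = 38.6734 km/h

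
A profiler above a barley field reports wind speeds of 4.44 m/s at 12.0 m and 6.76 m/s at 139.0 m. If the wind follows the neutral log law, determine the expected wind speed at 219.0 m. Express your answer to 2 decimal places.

7.19 m/s

Log law: V ∝ ln(z/z₀). From the pair, with r = V₁/V₂ = 0.65680,
ln z₀ = (ln z₁ − r·ln z₂)/(1 − r) = (2.4849 − 0.65680×4.9345)/0.34320 = -2.2031 → z₀ = 0.1105 m
V₃ = V₁ · ln(z₃/z₀)/ln(z₁/z₀) = 4.44 × 7.5921/4.6880 = 7.1906 m/s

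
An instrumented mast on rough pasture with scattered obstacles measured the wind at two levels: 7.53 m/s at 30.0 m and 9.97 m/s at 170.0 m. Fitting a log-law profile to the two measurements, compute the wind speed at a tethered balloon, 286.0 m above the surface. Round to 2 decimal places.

10.70 m/s

Log law: V ∝ ln(z/z₀). From the pair, with r = V₁/V₂ = 0.75527,
ln z₀ = (ln z₁ − r·ln z₂)/(1 − r) = (3.4012 − 0.75527×5.1358)/0.24473 = -1.9519 → z₀ = 0.1420 m
V₃ = V₁ · ln(z₃/z₀)/ln(z₁/z₀) = 7.53 × 7.6079/5.3531 = 10.7017 m/s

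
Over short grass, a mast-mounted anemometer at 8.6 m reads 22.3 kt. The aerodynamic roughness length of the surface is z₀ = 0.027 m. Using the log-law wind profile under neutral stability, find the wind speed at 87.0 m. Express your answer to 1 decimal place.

Log law: V(z) ∝ ln(z/z₀), so V₂/V₁ = ln(z₂/z₀) / ln(z₁/z₀).
ln(87.0/0.027) = 8.0778, ln(8.6/0.027) = 5.7637
V₂ = 22.3 × 8.0778/5.7637 = 22.3 × 1.4015 = 31.2536 kt

31.3 kt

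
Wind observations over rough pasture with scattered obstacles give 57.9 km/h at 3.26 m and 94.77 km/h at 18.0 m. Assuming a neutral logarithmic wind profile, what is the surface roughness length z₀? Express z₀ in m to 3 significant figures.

Log law: V(z) ∝ ln(z/z₀). With r = V₁/V₂ = 57.9/94.77 = 0.61095,
r · ln(z₂/z₀) = ln(z₁/z₀) ⇒ ln z₀ = (ln z₁ − r·ln z₂)/(1 − r)
ln z₀ = (1.18173 − 0.61095×2.89037) / 0.38905 = -1.5015
z₀ = exp(-1.5015) = 0.2228 m

z₀ ≈ 0.223 m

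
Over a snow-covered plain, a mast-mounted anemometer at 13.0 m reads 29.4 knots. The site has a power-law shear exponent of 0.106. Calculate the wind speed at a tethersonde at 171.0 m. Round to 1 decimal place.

38.6 knots

Power-law profile: V₂ = V₁ · (z₂/z₁)^α
V₂ = 29.4 × (171.0/13.0)^0.106 = 29.4 × (13.1538)^0.106
    = 29.4 × 1.3141 = 38.6338 knots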